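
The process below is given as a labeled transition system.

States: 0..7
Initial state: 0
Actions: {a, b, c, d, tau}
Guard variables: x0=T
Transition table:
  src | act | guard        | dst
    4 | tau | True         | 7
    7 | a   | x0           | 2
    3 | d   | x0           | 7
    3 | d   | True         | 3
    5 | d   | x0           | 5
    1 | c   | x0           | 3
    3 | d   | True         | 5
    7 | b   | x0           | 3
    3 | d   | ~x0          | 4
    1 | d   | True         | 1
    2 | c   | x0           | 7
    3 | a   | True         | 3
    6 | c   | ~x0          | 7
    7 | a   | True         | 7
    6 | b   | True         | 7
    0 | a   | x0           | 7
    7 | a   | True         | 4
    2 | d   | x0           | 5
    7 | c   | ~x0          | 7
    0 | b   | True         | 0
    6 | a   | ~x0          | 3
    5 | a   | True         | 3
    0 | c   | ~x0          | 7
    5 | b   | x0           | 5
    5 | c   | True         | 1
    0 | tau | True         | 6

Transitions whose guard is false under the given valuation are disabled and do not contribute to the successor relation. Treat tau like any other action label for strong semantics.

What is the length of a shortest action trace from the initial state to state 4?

Answer: 2

Analysis:
BFS to 4:
  depth 0: {0}
  depth 1: {6,7}
  depth 2: {2,3,4}
4 enters at depth 2; path a·a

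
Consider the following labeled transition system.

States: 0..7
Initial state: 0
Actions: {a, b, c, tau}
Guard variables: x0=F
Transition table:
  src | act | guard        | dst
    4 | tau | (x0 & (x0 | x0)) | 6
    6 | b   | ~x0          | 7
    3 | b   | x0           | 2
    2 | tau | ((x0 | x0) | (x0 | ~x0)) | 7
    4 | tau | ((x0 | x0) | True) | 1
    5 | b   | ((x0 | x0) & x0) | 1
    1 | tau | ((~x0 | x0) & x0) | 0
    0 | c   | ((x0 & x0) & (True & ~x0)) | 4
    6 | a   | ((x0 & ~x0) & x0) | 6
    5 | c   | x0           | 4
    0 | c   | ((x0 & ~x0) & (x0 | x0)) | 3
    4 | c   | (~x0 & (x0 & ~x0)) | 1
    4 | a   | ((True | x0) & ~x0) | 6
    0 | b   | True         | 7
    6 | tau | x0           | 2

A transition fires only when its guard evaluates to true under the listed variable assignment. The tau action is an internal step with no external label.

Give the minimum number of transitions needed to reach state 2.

BFS to 2:
  Layer 0: {0}
  Layer 1: {7}
2 never appears.

Answer: UNREACHABLE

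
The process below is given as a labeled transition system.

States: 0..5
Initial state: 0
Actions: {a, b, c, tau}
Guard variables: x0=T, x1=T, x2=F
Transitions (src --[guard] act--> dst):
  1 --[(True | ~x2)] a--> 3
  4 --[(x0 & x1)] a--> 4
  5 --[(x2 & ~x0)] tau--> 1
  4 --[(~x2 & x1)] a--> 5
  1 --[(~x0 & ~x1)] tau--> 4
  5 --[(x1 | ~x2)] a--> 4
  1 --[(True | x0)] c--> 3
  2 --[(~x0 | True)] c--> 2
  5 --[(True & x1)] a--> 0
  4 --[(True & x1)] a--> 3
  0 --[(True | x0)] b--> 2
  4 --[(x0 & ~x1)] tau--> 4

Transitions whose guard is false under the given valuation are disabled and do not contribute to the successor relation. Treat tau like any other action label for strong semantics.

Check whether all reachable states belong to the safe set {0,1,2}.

Answer: INVARIANT HOLDS

Trace:
Allowed set {0,1,2}
Reachable = {0,2}
  0: ✓
  2: ✓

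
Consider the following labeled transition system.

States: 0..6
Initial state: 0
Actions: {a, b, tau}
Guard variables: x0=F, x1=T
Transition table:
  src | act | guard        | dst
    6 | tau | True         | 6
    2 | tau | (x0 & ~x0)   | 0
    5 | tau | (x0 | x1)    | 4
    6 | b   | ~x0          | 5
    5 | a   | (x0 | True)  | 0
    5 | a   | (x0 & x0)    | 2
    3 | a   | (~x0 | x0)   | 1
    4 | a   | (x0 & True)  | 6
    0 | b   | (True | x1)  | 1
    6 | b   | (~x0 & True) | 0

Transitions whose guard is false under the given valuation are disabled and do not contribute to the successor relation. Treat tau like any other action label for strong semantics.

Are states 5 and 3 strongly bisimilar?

Bisimulation quotient by refinement:
  round 0: {{0,1,2,3,4,5,6}}
  round 1: {{0},{1,2,4},{3},{5},{6}}
stable after 2 split(s): 5 block(s)
class of 5: {5}; class of 3: {3}

Answer: NOT BISIMILAR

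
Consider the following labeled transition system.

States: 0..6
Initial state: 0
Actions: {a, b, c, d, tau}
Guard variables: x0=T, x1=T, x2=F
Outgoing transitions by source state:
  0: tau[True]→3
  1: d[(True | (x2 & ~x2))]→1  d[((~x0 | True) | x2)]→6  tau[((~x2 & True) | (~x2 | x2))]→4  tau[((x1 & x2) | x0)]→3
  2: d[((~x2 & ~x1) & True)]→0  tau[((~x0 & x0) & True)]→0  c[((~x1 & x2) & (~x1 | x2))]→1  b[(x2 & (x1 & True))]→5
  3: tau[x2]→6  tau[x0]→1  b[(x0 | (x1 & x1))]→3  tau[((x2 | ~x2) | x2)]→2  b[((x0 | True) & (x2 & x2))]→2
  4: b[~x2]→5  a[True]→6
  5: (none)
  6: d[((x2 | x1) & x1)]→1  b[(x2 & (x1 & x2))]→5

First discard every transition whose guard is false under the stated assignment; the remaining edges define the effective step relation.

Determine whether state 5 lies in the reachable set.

11 transition(s) survive guard evaluation.
Layer 0: {0}
Layer 1: {3}  total {0,3}
Layer 2: {1,2}  total {0,1,2,3}
Layer 3: {4,6}  total {0,1,2,3,4,6}
Layer 4: {5}  total {0,1,2,3,4,5,6}
R = {0,1,2,3,4,5,6}
trace reaching 5: tau·tau·tau·b

Answer: REACHABLE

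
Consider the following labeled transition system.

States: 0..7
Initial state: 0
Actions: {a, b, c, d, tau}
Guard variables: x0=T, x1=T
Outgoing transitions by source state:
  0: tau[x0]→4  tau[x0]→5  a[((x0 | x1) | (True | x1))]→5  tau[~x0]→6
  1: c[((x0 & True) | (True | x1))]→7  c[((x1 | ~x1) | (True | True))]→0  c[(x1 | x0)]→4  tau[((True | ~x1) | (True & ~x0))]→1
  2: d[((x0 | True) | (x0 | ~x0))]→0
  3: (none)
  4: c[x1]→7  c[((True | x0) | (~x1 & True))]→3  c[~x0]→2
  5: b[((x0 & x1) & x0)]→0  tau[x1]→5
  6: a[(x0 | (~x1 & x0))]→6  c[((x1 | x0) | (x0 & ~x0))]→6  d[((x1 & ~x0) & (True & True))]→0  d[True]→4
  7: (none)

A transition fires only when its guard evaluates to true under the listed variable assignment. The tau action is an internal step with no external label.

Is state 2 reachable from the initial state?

Answer: UNREACHABLE

Analysis:
Guard filter leaves 15 enabled edge(s).
L0 = {0}
L1 = {4,5}  total {0,4,5}
L2 = {3,7}  total {0,3,4,5,7}
Reachable = {0,3,4,5,7}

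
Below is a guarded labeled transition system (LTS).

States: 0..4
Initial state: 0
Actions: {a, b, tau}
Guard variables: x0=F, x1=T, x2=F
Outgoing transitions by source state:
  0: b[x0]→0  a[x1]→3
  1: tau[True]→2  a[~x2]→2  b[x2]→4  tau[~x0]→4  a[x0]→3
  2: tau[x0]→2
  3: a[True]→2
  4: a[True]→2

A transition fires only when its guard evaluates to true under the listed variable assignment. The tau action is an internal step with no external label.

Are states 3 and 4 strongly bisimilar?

Answer: BISIMILAR

Working:
Compute ~ classes (split until stable):
  π0 = {{0,1,2,3,4}}
  π1 = {{0,3,4},{1},{2}}
  π2 = {{0},{1},{2},{3,4}}
Fixed point at round 3; 4 class(es).
3∈{3,4}, 4∈{3,4}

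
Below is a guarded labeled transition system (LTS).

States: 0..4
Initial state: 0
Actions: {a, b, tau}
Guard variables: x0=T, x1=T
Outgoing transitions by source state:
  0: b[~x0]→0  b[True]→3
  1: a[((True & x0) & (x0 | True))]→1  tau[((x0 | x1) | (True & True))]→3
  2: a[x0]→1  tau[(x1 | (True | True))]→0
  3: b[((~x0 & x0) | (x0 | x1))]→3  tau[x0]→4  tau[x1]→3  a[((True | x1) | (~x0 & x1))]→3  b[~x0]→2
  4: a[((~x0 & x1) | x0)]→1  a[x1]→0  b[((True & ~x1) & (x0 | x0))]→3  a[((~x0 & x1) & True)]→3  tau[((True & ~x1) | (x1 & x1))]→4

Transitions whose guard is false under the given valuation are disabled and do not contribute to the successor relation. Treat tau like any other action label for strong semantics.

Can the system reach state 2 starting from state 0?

12 transition(s) survive guard evaluation.
depth 0: {0}
depth 1: {3}  now seen {0,3}
depth 2: {4}  now seen {0,3,4}
depth 3: {1}  now seen {0,1,3,4}
Reachable = {0,1,3,4}

Answer: UNREACHABLE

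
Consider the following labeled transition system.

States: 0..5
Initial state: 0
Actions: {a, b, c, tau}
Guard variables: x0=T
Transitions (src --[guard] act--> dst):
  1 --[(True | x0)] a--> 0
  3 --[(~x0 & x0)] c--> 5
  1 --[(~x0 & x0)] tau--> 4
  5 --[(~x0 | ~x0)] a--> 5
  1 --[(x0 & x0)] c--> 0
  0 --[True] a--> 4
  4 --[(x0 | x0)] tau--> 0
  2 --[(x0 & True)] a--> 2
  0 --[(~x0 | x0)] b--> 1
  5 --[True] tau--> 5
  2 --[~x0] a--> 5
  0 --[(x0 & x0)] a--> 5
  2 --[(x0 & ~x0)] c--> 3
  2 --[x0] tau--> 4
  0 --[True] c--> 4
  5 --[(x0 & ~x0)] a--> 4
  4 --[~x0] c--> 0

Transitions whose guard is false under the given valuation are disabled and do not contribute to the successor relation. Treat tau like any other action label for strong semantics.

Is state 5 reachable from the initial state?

Answer: REACHABLE

Working:
Guard filter leaves 10 enabled edge(s).
L0 = {0}
L1 = {1,4,5}  cumulative {0,1,4,5}
Reachable = {0,1,4,5}
Path to 5: a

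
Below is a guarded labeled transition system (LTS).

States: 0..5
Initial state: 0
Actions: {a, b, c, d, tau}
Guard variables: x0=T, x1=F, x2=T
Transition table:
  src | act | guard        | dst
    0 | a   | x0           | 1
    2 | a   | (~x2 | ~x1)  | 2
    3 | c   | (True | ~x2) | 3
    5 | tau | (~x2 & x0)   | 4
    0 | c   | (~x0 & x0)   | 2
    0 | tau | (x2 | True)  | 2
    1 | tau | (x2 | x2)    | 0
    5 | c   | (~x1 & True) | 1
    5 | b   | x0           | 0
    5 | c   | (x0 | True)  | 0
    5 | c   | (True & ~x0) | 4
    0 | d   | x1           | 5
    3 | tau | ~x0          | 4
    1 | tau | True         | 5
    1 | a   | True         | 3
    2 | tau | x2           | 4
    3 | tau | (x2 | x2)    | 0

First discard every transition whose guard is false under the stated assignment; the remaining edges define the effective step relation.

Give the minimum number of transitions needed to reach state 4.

Answer: 2

Working:
BFS to 4:
  Layer 0: {0}
  Layer 1: {1,2}
  Layer 2: {3,4,5}
first hit 4 at d=2 via tau·tau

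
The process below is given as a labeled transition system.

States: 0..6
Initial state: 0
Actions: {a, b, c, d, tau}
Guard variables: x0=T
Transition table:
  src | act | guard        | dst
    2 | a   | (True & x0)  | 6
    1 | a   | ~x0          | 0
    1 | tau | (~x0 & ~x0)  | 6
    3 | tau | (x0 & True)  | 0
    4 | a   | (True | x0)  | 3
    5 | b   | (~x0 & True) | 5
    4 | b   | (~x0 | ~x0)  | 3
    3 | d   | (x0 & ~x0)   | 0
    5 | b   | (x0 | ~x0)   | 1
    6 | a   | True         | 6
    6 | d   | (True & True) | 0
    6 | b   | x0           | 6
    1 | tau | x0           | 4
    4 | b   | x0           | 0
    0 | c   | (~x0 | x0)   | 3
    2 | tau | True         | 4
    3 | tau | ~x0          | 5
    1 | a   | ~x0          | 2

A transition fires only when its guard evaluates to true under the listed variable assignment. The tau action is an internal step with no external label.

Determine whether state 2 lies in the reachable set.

After dropping false guards: 11 live edges.
L0 = {0}
L1 = {3}  now seen {0,3}
Reach set: {0,3}

Answer: UNREACHABLE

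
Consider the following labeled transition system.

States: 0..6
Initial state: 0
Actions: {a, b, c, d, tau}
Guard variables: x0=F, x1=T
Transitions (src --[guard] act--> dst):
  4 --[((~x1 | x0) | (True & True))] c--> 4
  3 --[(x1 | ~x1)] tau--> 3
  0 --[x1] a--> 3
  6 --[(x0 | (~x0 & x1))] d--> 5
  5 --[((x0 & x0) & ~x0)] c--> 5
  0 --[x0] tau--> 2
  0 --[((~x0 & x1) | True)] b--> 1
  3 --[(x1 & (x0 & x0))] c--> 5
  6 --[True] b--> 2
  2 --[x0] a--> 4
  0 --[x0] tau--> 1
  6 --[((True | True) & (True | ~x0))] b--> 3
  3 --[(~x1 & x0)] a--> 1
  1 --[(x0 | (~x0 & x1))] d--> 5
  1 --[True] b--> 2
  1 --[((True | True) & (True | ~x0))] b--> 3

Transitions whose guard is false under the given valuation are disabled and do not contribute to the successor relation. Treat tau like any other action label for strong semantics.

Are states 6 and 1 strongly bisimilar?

Compute ~ classes (split until stable):
  π0 = {{0,1,2,3,4,5,6}}
  π1 = {{0},{1,6},{2,5},{3},{4}}
stable after 2 split(s): 5 block(s)
6∈{1,6}, 1∈{1,6}

Answer: BISIMILAR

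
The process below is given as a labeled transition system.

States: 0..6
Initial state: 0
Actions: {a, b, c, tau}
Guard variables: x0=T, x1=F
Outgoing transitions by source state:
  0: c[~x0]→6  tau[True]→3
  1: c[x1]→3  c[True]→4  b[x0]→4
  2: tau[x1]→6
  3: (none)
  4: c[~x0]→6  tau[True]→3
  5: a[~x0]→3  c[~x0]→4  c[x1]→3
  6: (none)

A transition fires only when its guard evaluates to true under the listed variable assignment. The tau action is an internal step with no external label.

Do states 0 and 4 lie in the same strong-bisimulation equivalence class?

Answer: BISIMILAR

Analysis:
Bisimulation quotient by refinement:
  round 0: {{0,1,2,3,4,5,6}}
  round 1: {{0,4},{1},{2,3,5,6}}
Fixed point at round 2; 3 class(es).
0∈{0,4}, 4∈{0,4}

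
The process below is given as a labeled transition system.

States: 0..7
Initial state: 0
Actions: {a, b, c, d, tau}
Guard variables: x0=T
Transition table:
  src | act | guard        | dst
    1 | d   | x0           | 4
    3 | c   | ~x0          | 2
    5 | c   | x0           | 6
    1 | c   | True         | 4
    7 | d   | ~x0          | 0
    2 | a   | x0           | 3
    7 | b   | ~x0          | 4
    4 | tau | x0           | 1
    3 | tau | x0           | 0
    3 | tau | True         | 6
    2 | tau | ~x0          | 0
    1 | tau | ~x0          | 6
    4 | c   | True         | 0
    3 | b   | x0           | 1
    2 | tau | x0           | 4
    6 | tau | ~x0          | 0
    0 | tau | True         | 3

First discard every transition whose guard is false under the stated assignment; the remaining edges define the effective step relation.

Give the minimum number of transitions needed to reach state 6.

Answer: 2

Trace:
Breadth-first toward 6:
  depth 0: {0}
  depth 1: {3}
  depth 2: {1,6}
depth(6)=2, e.g. tau·tau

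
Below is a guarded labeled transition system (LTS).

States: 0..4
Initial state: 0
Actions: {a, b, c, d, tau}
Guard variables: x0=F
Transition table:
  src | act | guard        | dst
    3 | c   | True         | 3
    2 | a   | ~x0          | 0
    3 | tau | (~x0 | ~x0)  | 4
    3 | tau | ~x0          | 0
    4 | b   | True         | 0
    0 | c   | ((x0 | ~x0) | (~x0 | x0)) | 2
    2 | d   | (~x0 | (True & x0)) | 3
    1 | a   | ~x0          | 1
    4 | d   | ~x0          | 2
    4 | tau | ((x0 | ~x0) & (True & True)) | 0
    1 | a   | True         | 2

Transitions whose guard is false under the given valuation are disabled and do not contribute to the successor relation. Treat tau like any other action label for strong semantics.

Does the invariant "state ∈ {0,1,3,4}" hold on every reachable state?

Answer: INVARIANT VIOLATED at state 2

Trace:
Inv-set: {0,1,3,4}
R = {0,2,3,4}
  0: ✓
  2: ✗ unsafe
  3: ✓
  4: ✓
counterexample path to 2: c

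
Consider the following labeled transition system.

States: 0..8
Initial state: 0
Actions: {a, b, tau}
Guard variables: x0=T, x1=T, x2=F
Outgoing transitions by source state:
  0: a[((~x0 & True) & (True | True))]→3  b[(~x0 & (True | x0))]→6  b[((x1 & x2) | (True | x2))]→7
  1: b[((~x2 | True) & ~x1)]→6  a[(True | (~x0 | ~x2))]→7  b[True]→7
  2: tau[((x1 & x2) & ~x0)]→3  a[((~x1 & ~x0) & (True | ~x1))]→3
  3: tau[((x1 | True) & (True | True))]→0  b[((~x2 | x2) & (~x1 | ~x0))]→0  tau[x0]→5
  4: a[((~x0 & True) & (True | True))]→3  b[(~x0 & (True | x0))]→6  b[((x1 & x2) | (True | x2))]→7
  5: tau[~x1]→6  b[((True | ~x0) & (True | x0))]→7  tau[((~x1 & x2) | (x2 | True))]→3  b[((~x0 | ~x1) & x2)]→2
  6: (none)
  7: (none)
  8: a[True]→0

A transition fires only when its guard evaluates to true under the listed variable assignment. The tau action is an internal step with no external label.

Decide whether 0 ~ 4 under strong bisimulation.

Answer: BISIMILAR

Working:
Bisimulation quotient by refinement:
  round 0: {{0,1,2,3,4,5,6,7,8}}
  round 1: {{0,4},{1},{2,6,7},{3},{5},{8}}
stable after 2 split(s): 6 block(s)
class of 0: {0,4}; class of 4: {0,4}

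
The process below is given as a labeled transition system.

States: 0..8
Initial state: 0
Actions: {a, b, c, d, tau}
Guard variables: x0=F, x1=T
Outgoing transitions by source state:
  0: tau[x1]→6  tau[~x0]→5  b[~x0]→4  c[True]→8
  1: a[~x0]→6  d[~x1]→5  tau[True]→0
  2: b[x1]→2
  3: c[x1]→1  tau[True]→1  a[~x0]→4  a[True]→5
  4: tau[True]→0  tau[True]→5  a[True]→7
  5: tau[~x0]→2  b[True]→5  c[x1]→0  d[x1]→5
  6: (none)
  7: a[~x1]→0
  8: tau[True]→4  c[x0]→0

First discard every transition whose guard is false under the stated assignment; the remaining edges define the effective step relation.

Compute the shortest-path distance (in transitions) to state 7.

Answer: 2

Analysis:
Layered search for 7:
  L0 = {0}
  L1 = {4,5,6,8}
  L2 = {2,7}
depth(7)=2, e.g. b·a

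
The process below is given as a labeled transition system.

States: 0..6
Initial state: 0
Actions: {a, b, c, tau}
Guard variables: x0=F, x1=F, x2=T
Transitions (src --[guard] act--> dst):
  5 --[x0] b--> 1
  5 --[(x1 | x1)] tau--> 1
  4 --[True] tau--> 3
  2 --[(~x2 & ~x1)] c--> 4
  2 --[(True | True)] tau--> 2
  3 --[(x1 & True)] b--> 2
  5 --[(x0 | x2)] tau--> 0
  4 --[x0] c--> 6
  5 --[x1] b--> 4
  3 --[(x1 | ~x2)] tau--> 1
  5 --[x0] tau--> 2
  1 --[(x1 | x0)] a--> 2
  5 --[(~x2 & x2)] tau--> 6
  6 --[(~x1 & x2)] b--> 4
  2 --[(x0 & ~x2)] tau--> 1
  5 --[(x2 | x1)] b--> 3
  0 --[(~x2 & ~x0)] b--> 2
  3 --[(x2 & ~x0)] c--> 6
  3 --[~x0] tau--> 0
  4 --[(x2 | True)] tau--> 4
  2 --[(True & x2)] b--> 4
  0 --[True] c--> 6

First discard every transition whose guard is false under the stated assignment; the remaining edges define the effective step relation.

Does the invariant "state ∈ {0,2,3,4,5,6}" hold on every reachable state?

Answer: INVARIANT HOLDS

Working:
Allowed set {0,2,3,4,5,6}
Reach set: {0,3,4,6}
  0: ok
  3: ok
  4: ok
  6: ok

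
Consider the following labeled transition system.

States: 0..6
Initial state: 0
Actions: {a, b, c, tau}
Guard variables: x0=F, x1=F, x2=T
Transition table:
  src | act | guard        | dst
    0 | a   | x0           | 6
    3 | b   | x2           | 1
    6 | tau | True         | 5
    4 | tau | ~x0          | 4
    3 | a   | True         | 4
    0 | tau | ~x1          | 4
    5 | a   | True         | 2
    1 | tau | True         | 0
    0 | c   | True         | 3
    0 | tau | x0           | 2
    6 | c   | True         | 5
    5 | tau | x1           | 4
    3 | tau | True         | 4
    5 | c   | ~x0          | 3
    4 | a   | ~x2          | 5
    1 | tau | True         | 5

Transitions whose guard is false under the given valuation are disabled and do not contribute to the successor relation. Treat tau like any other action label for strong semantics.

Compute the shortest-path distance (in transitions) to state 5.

Answer: 3

Analysis:
Layered search for 5:
  depth 0: {0}
  depth 1: {3,4}
  depth 2: {1}
  depth 3: {5}
first hit 5 at d=3 via c·b·tau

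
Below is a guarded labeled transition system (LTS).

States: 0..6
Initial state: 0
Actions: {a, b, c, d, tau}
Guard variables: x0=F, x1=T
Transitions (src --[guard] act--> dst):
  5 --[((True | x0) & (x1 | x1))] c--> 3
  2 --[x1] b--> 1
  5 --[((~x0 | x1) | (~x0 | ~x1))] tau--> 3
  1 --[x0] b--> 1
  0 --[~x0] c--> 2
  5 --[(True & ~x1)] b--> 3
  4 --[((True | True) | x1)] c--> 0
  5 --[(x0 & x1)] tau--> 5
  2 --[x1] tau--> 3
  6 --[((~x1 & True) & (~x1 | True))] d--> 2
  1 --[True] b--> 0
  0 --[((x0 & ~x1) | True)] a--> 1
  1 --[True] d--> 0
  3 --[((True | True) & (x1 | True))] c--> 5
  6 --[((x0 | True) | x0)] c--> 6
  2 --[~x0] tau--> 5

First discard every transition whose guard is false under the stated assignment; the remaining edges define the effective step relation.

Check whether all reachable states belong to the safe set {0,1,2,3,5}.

Inv-set: {0,1,2,3,5}
R = {0,1,2,3,5}
  0: ✓
  1: ✓
  2: ✓
  3: ✓
  5: ✓

Answer: INVARIANT HOLDS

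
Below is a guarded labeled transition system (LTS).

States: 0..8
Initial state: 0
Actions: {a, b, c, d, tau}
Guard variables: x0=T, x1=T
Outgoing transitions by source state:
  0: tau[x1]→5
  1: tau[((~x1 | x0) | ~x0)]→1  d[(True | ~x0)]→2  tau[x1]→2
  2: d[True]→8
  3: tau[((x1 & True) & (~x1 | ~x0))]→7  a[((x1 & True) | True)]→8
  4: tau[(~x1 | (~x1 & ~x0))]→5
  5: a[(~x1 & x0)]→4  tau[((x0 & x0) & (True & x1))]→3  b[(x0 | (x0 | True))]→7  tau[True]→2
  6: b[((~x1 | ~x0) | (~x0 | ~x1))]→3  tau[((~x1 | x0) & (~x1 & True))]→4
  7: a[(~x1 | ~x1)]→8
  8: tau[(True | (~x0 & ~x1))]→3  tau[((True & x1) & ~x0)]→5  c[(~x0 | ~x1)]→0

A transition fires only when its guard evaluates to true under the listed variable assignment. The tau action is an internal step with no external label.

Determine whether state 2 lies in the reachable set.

Answer: REACHABLE

Trace:
Guard filter leaves 10 enabled edge(s).
depth 0: {0}
depth 1: {5}  cumulative {0,5}
depth 2: {2,3,7}  cumulative {0,2,3,5,7}
depth 3: {8}  cumulative {0,2,3,5,7,8}
Reach set: {0,2,3,5,7,8}
Path to 2: tau·tau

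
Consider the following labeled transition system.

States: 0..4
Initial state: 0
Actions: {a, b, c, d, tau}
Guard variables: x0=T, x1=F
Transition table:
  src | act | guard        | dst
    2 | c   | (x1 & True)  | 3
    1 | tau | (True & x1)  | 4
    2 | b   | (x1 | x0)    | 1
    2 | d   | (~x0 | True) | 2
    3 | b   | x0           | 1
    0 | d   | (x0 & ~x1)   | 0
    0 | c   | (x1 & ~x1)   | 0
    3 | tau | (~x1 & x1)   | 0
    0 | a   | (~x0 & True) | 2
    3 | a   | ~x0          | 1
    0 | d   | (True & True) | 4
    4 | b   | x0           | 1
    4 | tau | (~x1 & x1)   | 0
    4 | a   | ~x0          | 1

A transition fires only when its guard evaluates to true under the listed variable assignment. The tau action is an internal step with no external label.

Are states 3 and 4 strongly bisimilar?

Refine partition for ~:
  P[0] = {{0,1,2,3,4}}
  P[1] = {{0},{1},{2},{3,4}}
Fixed point at round 2; 4 class(es).
class of 3: {3,4}; class of 4: {3,4}

Answer: BISIMILAR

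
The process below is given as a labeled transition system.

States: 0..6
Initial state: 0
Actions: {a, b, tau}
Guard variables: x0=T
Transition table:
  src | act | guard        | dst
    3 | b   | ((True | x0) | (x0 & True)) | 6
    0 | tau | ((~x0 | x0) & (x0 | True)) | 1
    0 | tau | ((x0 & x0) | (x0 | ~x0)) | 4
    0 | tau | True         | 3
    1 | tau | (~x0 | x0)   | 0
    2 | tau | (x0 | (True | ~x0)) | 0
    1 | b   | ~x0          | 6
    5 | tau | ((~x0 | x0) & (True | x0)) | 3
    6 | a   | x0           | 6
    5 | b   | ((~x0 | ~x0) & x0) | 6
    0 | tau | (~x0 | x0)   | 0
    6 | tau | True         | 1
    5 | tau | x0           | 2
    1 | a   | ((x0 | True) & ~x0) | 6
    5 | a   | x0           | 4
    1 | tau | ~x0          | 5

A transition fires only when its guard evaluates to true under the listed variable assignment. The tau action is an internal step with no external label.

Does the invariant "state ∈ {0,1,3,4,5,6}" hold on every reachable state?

Answer: INVARIANT HOLDS

Trace:
Safe = {0,1,3,4,5,6}
Reach set: {0,1,3,4,6}
  0: ✓
  1: ✓
  3: ✓
  4: ✓
  6: ✓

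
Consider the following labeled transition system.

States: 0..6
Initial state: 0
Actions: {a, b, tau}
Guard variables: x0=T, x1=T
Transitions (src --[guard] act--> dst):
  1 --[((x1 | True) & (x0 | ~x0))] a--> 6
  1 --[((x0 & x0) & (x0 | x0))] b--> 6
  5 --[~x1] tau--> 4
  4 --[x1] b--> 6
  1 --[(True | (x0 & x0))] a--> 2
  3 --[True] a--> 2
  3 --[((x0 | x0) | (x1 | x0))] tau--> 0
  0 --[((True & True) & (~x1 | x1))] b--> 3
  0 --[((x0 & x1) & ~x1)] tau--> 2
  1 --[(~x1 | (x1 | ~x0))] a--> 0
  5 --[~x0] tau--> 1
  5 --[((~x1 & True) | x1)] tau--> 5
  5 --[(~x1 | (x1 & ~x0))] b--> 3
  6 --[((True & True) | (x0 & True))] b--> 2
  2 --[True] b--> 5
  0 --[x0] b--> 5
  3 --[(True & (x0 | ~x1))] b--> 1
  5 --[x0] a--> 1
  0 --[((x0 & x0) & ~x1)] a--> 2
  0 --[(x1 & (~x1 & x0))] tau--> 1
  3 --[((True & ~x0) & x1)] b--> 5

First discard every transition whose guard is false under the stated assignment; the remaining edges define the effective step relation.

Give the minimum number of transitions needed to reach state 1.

Answer: 2

Analysis:
BFS to 1:
  Layer 0: {0}
  Layer 1: {3,5}
  Layer 2: {1,2}
first hit 1 at d=2 via b·b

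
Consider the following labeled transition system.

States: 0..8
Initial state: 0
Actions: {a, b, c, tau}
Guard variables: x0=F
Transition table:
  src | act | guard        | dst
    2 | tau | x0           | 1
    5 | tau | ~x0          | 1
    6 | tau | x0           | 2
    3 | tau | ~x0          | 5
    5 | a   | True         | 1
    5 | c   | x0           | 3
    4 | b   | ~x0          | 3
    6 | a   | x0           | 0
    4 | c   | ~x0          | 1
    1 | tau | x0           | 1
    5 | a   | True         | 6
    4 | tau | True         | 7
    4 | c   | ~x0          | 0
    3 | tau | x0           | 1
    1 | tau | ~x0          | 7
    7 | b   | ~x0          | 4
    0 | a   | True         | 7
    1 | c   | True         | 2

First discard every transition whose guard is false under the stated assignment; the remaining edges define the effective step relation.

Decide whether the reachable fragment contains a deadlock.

Answer: DEADLOCK at state 2

Analysis:
Reachable = {0,1,2,3,4,5,6,7}
  0: a→7  [1 out]
  1: c→2  tau→7  [2 out]
  2: ∅  [no exit]
  3: tau→5  [1 out]
  4: b→3  c→0  c→1  tau→7  [4 out]
  5: a→1  a→6  tau→1  [3 out]
  6: ∅  [no exit]
  7: b→4  [1 out]
witness 2: a·b·c·c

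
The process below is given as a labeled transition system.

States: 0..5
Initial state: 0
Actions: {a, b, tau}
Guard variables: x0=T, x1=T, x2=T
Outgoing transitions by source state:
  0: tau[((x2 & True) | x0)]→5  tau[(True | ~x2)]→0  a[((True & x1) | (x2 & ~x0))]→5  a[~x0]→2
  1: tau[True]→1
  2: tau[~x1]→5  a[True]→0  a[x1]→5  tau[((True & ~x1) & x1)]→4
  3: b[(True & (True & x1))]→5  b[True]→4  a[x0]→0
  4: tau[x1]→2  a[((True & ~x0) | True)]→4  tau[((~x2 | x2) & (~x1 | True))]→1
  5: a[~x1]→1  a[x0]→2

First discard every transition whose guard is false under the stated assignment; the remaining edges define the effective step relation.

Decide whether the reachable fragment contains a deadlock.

Answer: DEADLOCK-FREE

Trace:
Reachable = {0,2,5}
  0: a→5  tau→0  tau→5  [3 exit(s)]
  2: a→0  a→5  [2 exit(s)]
  5: a→2  [1 exit(s)]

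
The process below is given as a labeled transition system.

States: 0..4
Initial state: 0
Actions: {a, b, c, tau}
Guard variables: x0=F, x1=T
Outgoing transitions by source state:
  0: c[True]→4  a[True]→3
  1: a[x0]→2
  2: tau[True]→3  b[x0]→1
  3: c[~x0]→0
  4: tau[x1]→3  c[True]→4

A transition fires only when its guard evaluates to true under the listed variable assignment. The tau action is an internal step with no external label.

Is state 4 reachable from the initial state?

6 transition(s) survive guard evaluation.
L0 = {0}
L1 = {3,4}  now seen {0,3,4}
Reachable = {0,3,4}
trace reaching 4: c

Answer: REACHABLE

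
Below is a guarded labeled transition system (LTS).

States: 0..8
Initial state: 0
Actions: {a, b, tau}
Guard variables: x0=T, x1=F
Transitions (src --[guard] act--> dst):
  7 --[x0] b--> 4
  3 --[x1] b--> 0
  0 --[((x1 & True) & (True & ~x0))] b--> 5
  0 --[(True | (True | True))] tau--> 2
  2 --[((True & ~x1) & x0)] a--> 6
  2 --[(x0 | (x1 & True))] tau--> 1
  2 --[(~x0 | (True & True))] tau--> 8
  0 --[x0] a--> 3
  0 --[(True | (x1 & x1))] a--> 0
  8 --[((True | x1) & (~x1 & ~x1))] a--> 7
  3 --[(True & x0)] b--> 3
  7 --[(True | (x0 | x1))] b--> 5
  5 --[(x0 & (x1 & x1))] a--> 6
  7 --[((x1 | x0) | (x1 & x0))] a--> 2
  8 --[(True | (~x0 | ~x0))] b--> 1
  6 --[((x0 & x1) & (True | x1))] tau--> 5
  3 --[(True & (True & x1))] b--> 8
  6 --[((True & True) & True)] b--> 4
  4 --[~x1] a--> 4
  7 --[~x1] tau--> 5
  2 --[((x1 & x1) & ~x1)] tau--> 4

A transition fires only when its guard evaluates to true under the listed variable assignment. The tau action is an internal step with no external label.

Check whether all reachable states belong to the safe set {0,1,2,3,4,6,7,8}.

Answer: INVARIANT VIOLATED at state 5

Analysis:
Safe = {0,1,2,3,4,6,7,8}
Reach set: {0,1,2,3,4,5,6,7,8}
  0: ok
  1: ok
  2: ok
  3: ok
  4: ok
  5: VIOLATES
  6: ok
  7: ok
  8: ok
reach 5 via tau·tau·a·b — violates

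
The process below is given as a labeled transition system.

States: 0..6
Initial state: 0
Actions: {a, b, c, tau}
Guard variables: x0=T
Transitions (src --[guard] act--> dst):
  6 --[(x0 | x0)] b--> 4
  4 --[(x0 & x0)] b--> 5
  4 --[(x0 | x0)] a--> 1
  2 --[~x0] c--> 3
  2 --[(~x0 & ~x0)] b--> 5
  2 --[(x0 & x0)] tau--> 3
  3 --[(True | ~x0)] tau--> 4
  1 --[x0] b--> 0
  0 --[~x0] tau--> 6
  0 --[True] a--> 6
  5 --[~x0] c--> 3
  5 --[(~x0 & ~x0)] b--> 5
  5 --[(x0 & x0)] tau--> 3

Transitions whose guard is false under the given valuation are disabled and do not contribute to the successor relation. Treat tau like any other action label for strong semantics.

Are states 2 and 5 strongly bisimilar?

Answer: BISIMILAR

Analysis:
Compute ~ classes (split until stable):
  P[0] = {{0,1,2,3,4,5,6}}
  P[1] = {{0},{1,6},{2,3,5},{4}}
  P[2] = {{0},{1},{2,5},{3},{4},{6}}
stable after 3 split(s): 6 block(s)
2∈{2,5}, 5∈{2,5}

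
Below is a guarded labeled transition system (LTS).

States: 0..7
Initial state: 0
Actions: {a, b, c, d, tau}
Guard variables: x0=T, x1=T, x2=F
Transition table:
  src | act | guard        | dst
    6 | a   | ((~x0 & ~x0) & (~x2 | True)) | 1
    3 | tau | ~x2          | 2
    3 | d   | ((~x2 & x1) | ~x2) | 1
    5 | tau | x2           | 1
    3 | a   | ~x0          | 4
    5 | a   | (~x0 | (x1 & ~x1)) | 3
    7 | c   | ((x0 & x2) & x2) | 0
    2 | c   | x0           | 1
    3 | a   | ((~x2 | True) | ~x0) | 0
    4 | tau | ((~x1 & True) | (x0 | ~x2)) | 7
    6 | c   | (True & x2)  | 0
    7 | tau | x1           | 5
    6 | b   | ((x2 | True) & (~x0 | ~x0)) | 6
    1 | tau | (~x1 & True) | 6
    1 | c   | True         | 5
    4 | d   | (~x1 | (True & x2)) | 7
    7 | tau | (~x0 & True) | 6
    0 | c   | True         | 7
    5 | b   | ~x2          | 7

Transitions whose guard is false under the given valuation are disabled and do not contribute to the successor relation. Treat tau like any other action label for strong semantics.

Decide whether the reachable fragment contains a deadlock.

R = {0,5,7}
  0: c→7  [1 out]
  5: b→7  [1 out]
  7: tau→5  [1 out]

Answer: DEADLOCK-FREE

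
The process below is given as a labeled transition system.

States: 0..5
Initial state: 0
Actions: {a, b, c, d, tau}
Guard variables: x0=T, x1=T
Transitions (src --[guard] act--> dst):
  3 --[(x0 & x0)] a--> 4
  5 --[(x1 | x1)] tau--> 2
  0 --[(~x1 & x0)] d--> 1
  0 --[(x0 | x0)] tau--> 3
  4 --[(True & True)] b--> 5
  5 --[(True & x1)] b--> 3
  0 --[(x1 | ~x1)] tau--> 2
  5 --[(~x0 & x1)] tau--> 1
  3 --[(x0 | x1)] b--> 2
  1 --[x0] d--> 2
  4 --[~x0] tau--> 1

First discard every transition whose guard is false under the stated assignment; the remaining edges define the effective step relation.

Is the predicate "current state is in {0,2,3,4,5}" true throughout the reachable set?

Answer: INVARIANT HOLDS

Working:
Safe = {0,2,3,4,5}
R = {0,2,3,4,5}
  0: ok
  2: ok
  3: ok
  4: ok
  5: ok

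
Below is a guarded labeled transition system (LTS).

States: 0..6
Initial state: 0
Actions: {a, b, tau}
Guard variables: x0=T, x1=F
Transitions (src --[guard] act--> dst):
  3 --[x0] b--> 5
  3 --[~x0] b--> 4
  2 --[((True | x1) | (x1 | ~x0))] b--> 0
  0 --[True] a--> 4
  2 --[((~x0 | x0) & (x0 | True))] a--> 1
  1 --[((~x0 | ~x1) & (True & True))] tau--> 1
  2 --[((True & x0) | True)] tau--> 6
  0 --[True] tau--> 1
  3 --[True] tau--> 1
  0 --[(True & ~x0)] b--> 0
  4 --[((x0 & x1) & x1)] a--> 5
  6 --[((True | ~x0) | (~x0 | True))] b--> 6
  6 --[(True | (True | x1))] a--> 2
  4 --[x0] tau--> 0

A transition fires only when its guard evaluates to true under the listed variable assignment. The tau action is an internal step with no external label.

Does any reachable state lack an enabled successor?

Answer: DEADLOCK-FREE

Trace:
R = {0,1,4}
  0: a→4  tau→1  [2 exit(s)]
  1: tau→1  [1 exit(s)]
  4: tau→0  [1 exit(s)]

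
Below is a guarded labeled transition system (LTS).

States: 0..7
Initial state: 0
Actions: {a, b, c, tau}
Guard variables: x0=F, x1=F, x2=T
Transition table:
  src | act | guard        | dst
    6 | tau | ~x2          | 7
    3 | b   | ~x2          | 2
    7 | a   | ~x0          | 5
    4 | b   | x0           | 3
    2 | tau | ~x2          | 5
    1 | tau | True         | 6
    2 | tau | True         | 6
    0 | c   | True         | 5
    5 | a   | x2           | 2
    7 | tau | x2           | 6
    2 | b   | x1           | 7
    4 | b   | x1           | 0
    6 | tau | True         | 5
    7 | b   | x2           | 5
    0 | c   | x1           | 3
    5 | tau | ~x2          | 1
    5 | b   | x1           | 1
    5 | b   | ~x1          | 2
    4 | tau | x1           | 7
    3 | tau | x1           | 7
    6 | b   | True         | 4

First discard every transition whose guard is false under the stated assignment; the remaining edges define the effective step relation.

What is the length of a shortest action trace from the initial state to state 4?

Answer: 4

Trace:
BFS to 4:
  L0 = {0}
  L1 = {5}
  L2 = {2}
  L3 = {6}
  L4 = {4}
4 enters at depth 4; path c·a·tau·b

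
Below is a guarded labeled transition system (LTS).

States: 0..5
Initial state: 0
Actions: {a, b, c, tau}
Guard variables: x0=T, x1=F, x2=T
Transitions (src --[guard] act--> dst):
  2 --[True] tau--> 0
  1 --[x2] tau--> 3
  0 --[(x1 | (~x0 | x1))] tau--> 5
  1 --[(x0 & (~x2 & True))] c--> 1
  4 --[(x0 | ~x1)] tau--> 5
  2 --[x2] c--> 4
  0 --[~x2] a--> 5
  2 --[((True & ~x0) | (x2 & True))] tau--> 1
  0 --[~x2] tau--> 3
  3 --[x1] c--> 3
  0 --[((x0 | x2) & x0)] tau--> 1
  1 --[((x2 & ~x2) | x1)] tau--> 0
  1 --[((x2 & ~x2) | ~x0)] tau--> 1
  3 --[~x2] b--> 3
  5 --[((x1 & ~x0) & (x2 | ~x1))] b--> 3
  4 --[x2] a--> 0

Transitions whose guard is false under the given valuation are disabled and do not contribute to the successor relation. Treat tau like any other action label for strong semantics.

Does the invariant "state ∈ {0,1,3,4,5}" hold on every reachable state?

Safe = {0,1,3,4,5}
R = {0,1,3}
  0: ok
  1: ok
  3: ok

Answer: INVARIANT HOLDS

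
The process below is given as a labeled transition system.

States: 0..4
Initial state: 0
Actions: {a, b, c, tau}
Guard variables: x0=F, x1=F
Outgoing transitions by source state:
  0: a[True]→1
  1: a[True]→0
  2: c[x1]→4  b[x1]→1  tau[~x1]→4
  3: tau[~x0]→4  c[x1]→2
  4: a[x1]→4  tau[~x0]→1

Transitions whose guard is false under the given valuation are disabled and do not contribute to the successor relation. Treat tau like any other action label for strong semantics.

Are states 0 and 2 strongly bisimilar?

Refine partition for ~:
  π0 = {{0,1,2,3,4}}
  π1 = {{0,1},{2,3,4}}
  π2 = {{0,1},{2,3},{4}}
Fixed point at round 3; 3 class(es).
0∈{0,1}, 2∈{2,3}

Answer: NOT BISIMILAR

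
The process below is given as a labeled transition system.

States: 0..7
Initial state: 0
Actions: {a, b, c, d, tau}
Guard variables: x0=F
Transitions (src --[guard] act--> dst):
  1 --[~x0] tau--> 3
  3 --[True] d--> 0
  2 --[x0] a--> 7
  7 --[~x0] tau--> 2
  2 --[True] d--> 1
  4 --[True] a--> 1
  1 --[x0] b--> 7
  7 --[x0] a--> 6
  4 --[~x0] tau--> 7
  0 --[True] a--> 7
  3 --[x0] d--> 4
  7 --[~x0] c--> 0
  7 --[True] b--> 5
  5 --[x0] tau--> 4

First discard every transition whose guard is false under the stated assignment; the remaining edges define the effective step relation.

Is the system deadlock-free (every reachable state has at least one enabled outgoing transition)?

Answer: DEADLOCK at state 5

Trace:
Reachable = {0,1,2,3,5,7}
  0: a→7  [1 out]
  1: tau→3  [1 out]
  2: d→1  [1 out]
  3: d→0  [1 out]
  5: ∅  [STUCK]
  7: b→5  c→0  tau→2  [3 out]
witness 5: a·b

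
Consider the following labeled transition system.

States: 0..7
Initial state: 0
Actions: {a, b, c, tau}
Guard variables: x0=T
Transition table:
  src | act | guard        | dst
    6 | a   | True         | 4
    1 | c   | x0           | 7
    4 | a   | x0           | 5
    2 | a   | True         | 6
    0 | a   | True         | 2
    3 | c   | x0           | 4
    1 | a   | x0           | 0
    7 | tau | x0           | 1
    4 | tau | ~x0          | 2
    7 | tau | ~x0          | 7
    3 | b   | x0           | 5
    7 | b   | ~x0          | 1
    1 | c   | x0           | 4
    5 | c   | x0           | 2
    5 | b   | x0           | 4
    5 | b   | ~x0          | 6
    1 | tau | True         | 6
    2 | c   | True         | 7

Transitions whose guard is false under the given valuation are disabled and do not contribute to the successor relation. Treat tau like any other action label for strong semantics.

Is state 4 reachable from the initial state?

After dropping false guards: 14 live edges.
depth 0: {0}
depth 1: {2}  total {0,2}
depth 2: {6,7}  total {0,2,6,7}
depth 3: {1,4}  total {0,1,2,4,6,7}
depth 4: {5}  total {0,1,2,4,5,6,7}
R = {0,1,2,4,5,6,7}
Path to 4: a·a·a

Answer: REACHABLE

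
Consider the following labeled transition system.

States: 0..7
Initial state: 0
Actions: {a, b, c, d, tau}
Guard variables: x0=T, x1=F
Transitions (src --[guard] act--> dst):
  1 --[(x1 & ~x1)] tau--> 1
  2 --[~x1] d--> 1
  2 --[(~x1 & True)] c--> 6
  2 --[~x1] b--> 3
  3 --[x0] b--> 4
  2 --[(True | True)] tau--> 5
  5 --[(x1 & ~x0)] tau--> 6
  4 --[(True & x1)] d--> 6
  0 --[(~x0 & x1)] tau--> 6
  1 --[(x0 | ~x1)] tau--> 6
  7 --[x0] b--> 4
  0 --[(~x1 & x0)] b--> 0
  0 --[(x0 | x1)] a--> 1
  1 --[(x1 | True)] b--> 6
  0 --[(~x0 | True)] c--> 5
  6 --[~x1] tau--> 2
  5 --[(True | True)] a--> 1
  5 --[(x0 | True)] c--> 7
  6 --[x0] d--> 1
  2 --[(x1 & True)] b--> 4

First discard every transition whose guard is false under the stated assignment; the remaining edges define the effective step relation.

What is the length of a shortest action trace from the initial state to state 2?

Answer: 3

Analysis:
BFS to 2:
  depth 0: {0}
  depth 1: {1,5}
  depth 2: {6,7}
  depth 3: {2,4}
first hit 2 at d=3 via a·b·tau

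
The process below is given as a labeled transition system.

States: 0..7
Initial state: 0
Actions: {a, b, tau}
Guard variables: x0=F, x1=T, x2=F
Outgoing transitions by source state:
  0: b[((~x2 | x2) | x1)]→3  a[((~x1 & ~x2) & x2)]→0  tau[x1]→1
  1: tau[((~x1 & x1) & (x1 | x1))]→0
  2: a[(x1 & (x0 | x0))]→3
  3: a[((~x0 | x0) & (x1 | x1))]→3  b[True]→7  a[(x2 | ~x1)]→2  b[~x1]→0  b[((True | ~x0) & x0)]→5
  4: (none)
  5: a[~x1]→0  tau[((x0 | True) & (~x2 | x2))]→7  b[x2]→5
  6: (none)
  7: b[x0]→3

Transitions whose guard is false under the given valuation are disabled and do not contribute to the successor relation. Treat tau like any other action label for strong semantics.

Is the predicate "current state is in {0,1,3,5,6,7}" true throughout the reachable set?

Inv-set: {0,1,3,5,6,7}
R = {0,1,3,7}
  0: ✓
  1: ✓
  3: ✓
  7: ✓

Answer: INVARIANT HOLDS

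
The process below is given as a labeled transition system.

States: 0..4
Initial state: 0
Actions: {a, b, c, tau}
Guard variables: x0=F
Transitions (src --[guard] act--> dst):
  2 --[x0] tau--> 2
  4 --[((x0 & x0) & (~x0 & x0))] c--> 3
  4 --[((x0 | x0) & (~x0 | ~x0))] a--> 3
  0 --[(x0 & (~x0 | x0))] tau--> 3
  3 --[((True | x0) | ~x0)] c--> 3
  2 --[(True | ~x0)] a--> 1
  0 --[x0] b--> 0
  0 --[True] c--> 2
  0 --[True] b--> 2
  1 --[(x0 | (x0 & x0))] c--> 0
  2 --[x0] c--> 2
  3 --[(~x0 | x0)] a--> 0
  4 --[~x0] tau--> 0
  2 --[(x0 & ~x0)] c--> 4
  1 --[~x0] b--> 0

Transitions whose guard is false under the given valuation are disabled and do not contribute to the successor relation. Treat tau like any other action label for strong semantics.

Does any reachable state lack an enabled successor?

Answer: DEADLOCK-FREE

Analysis:
Reachable = {0,1,2}
  0: b→2  c→2  [deg 2]
  1: b→0  [deg 1]
  2: a→1  [deg 1]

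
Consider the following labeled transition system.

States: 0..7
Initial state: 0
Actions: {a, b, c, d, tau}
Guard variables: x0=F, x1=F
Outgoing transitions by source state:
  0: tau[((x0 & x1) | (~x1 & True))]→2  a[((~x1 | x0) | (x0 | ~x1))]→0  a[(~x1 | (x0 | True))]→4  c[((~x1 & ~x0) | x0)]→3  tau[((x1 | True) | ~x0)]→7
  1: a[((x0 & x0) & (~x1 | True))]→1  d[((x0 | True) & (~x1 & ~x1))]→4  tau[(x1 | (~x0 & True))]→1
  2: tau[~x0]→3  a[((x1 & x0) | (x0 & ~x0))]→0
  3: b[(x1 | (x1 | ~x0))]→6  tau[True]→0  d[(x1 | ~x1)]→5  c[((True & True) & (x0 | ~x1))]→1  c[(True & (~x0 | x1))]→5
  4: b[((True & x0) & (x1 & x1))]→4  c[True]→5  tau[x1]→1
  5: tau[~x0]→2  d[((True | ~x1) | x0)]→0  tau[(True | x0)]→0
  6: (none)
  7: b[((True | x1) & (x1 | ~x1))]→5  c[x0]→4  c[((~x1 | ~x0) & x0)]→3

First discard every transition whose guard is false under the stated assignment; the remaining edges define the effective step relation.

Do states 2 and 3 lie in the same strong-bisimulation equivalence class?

Answer: NOT BISIMILAR

Analysis:
Compute ~ classes (split until stable):
  π0 = {{0,1,2,3,4,5,6,7}}
  π1 = {{0},{1,5},{2},{3},{4},{6},{7}}
  π2 = {{0},{1},{2},{3},{4},{5},{6},{7}}
8 equivalence class(es) (converged in 3)
class of 2: {2}; class of 3: {3}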